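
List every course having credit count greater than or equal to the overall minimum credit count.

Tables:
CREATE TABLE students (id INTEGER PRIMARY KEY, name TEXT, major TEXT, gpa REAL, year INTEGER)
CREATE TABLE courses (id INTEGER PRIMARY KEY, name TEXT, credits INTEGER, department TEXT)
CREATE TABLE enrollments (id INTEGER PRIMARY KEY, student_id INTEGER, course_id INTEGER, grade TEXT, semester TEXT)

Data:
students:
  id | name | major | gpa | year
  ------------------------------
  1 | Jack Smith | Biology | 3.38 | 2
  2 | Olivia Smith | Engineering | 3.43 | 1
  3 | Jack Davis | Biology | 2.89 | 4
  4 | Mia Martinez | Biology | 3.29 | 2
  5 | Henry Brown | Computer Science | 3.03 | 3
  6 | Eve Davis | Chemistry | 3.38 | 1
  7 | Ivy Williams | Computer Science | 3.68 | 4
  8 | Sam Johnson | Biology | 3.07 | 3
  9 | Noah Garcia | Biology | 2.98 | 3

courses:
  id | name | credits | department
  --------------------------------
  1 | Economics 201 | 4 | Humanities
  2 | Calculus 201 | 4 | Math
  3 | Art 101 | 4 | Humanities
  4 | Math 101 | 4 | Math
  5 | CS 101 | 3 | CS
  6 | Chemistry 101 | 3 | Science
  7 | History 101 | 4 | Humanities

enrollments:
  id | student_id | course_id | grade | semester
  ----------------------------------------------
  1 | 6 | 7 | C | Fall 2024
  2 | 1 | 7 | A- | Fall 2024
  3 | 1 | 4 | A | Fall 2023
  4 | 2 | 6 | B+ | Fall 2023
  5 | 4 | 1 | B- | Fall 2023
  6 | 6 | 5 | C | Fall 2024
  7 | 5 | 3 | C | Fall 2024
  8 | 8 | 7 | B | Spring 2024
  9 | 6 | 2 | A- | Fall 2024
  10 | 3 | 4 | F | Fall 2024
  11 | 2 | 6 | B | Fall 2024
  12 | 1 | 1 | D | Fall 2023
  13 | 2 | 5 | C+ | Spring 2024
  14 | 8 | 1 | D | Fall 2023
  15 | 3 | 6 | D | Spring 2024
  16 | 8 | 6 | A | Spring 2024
SELECT name, credits FROM courses WHERE credits >= (SELECT MIN(credits) FROM courses)

Execution result:
name | credits
Economics 201 | 4
Calculus 201 | 4
Art 101 | 4
Math 101 | 4
CS 101 | 3
Chemistry 101 | 3
History 101 | 4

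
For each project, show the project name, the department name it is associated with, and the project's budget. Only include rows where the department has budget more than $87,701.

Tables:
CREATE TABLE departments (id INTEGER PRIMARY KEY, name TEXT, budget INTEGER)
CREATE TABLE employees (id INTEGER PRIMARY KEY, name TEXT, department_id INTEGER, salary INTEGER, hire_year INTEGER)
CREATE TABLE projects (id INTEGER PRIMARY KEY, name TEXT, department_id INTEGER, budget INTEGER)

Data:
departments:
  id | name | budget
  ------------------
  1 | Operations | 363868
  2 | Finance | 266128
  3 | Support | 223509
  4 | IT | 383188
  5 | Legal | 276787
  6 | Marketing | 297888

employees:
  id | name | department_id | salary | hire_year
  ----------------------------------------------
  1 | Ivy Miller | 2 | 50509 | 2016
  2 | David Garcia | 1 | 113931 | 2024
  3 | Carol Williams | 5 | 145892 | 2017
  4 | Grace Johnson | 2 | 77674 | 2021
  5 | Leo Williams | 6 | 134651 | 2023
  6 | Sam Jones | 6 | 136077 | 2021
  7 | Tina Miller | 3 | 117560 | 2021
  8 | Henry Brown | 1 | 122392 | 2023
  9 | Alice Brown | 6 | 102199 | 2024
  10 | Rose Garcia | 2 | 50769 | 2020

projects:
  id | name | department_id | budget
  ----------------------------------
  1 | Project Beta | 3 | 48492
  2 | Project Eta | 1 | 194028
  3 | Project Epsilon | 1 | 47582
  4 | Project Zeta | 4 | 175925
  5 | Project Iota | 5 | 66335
SELECT c.name, p.name AS department, c.budget FROM projects c JOIN departments p ON c.department_id = p.id WHERE p.budget > 87701

Execution result:
name | department | budget
Project Beta | Support | 48492
Project Eta | Operations | 194028
Project Epsilon | Operations | 47582
Project Zeta | IT | 175925
Project Iota | Legal | 66335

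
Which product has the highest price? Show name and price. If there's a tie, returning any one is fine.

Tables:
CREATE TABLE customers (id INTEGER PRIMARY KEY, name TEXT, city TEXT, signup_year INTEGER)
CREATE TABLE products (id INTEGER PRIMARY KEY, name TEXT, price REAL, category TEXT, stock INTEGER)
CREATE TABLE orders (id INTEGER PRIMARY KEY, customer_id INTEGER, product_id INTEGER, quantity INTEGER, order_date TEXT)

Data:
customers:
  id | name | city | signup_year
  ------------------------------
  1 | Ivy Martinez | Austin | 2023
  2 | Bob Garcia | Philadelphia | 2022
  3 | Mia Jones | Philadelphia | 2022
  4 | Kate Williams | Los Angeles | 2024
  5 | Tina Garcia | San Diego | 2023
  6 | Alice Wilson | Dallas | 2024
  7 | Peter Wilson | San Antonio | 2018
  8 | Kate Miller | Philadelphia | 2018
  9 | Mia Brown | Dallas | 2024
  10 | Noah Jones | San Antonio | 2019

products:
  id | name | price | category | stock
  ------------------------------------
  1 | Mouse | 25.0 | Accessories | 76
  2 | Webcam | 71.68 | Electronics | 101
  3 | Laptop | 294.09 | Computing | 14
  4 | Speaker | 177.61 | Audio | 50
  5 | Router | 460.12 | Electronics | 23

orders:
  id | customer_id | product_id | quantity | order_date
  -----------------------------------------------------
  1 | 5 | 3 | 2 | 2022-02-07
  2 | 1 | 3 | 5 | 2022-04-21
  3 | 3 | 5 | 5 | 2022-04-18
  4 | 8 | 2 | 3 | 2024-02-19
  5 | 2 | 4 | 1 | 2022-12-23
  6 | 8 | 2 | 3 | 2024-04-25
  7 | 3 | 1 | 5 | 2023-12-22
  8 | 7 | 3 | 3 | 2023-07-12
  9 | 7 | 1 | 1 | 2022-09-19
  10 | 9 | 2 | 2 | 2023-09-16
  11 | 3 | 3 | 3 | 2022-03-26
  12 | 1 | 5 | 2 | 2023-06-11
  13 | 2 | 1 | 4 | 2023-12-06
SELECT name, price FROM products ORDER BY price DESC LIMIT 1

Execution result:
name | price
Router | 460.12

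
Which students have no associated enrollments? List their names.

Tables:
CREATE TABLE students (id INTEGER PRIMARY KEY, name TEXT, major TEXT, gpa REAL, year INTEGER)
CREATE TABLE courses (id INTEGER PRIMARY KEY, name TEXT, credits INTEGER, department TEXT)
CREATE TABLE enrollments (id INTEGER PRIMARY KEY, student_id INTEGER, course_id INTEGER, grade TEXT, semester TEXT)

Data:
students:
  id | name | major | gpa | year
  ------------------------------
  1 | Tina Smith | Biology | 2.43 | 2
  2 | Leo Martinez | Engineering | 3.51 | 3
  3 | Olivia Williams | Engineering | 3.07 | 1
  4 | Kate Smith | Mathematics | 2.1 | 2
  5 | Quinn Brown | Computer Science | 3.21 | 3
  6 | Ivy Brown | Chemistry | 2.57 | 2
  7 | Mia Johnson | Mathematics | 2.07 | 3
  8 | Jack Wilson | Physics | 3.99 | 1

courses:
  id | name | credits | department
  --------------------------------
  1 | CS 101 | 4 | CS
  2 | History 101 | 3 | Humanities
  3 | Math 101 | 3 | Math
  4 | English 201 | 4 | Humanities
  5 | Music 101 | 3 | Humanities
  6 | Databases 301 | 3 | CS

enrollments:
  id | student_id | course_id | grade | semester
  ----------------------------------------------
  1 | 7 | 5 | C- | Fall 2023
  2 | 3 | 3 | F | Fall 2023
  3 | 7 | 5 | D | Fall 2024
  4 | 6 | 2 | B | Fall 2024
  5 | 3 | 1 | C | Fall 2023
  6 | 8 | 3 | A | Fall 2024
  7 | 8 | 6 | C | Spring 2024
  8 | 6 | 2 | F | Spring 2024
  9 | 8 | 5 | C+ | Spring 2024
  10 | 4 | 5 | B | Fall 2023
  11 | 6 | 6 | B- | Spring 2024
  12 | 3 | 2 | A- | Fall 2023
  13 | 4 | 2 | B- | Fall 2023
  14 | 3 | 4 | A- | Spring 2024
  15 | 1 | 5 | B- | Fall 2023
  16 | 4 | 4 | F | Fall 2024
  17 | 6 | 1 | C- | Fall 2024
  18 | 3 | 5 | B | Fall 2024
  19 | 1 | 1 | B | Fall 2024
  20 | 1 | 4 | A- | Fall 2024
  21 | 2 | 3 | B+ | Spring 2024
SELECT p.name FROM students p LEFT JOIN enrollments c ON c.student_id = p.id WHERE c.id IS NULL

Execution result:
Quinn Brown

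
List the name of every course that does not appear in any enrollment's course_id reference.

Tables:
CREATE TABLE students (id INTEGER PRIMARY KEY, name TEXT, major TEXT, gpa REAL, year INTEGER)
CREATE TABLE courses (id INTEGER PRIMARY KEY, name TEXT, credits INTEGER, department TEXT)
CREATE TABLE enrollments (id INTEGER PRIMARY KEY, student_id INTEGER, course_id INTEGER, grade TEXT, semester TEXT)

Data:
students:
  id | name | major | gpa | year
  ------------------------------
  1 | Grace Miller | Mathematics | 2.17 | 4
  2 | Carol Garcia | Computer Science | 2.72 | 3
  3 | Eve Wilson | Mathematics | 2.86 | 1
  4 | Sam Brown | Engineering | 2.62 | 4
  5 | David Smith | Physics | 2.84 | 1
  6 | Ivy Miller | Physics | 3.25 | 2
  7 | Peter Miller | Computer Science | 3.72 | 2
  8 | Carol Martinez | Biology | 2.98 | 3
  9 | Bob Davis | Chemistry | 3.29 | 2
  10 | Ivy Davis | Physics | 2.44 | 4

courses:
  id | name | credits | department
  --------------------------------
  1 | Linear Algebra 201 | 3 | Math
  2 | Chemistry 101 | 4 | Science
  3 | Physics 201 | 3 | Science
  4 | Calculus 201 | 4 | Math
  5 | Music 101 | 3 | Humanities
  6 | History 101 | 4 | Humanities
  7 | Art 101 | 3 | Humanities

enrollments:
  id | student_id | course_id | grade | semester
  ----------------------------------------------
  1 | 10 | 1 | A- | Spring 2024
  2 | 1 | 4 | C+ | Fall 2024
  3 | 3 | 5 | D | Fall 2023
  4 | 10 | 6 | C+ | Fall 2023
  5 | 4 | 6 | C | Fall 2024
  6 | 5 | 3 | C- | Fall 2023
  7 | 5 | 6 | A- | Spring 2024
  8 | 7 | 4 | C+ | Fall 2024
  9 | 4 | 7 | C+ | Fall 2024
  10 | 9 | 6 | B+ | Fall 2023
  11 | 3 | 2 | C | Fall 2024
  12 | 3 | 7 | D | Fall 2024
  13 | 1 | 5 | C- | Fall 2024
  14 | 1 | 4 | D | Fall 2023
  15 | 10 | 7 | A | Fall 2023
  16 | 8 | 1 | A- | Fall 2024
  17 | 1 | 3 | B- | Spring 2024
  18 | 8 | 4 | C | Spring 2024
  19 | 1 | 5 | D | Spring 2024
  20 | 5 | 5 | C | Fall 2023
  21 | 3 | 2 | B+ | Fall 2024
SELECT p.name FROM courses p LEFT JOIN enrollments c ON c.course_id = p.id WHERE c.id IS NULL

Execution result:
(no rows)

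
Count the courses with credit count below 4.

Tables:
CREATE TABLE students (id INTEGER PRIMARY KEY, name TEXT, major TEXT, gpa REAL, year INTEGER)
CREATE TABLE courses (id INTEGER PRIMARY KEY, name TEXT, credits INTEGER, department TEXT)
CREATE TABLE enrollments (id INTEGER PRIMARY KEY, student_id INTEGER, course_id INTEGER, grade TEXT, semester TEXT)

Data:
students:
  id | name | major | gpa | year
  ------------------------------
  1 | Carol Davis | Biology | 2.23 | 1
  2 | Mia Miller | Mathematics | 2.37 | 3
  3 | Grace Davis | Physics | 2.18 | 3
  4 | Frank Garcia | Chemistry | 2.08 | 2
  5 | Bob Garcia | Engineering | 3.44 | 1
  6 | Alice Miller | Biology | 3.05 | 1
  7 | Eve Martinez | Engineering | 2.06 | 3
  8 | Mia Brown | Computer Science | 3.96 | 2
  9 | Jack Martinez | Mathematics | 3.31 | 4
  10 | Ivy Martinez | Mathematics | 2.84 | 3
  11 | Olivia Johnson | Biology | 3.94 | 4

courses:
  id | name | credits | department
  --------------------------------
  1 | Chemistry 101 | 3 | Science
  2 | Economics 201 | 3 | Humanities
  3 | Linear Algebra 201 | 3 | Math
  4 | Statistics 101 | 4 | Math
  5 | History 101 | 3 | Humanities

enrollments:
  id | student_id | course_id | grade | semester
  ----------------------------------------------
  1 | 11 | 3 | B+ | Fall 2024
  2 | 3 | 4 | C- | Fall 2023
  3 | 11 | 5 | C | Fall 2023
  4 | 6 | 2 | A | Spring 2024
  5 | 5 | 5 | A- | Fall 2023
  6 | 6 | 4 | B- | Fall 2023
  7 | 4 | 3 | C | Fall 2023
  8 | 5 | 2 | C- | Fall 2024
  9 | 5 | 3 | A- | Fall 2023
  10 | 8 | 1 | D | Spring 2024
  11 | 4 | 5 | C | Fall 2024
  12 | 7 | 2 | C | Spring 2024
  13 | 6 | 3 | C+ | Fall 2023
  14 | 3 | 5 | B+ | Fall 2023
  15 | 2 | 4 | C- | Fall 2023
SELECT COUNT(*) FROM courses WHERE credits < 4

Execution result:
4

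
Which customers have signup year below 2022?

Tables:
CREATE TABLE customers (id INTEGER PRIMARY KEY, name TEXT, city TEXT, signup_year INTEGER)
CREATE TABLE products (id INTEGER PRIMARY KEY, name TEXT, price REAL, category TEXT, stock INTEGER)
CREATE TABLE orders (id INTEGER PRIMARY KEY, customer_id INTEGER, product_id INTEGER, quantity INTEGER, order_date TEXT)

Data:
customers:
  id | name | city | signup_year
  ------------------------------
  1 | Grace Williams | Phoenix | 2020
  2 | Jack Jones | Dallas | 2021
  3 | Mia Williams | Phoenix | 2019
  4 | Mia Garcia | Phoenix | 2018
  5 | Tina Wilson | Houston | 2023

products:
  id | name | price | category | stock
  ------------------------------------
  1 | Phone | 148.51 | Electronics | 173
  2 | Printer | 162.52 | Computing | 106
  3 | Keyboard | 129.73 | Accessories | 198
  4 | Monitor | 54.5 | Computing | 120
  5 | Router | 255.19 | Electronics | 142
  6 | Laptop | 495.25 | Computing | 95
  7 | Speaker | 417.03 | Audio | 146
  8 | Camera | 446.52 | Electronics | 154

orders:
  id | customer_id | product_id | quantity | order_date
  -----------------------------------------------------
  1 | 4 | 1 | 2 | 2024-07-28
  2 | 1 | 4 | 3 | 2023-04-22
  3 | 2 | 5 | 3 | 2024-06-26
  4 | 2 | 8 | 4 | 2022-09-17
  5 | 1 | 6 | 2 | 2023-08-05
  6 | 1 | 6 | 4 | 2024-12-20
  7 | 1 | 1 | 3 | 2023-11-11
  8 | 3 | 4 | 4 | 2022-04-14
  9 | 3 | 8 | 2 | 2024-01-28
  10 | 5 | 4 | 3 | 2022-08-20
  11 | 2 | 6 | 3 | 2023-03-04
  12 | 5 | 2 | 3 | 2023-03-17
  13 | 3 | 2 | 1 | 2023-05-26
SELECT name, signup_year FROM customers WHERE signup_year < 2022

Execution result:
name | signup_year
Grace Williams | 2020
Jack Jones | 2021
Mia Williams | 2019
Mia Garcia | 2018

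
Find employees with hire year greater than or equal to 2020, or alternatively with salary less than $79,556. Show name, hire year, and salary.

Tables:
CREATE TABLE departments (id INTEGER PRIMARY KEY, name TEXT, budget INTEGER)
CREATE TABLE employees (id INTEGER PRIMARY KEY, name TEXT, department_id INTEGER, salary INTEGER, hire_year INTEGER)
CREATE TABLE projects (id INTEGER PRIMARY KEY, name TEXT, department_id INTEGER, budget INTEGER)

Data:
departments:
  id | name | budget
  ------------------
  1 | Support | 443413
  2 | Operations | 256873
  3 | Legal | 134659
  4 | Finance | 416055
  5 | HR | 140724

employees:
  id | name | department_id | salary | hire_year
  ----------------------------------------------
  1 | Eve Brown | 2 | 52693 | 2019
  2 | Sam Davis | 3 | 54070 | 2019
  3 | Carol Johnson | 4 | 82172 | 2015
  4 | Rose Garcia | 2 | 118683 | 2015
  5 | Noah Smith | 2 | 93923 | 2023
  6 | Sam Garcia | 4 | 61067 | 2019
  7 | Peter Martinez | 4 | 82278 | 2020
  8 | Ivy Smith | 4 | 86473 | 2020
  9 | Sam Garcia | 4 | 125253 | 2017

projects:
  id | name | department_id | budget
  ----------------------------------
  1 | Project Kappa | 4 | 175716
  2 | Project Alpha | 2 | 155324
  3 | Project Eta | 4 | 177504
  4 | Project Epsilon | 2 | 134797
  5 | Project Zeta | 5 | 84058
SELECT name, hire_year, salary FROM employees WHERE hire_year >= 2020 OR salary < 79556

Execution result:
name | hire_year | salary
Eve Brown | 2019 | 52693
Sam Davis | 2019 | 54070
Noah Smith | 2023 | 93923
Sam Garcia | 2019 | 61067
Peter Martinez | 2020 | 82278
Ivy Smith | 2020 | 86473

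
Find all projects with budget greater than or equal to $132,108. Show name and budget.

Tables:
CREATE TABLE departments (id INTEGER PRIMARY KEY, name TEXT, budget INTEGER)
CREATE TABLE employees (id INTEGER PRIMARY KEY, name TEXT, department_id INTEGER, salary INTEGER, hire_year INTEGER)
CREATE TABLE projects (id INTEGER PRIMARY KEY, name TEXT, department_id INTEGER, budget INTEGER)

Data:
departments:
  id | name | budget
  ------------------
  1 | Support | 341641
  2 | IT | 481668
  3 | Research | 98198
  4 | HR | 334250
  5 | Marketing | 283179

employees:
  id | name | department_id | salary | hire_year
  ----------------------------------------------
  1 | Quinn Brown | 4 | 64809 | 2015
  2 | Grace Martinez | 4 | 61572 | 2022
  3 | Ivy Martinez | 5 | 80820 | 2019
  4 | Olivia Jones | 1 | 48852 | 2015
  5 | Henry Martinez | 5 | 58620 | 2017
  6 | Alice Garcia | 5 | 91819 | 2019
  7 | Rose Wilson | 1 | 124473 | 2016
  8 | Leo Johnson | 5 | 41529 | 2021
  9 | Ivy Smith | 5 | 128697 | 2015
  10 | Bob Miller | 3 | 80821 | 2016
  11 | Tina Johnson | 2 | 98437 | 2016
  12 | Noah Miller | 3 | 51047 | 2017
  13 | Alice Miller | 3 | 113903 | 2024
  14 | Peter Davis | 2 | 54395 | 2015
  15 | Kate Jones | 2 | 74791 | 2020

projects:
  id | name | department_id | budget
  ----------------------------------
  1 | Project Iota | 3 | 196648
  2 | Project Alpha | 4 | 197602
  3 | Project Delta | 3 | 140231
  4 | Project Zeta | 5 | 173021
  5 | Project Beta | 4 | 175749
SELECT name, budget FROM projects WHERE budget >= 132108

Execution result:
name | budget
Project Iota | 196648
Project Alpha | 197602
Project Delta | 140231
Project Zeta | 173021
Project Beta | 175749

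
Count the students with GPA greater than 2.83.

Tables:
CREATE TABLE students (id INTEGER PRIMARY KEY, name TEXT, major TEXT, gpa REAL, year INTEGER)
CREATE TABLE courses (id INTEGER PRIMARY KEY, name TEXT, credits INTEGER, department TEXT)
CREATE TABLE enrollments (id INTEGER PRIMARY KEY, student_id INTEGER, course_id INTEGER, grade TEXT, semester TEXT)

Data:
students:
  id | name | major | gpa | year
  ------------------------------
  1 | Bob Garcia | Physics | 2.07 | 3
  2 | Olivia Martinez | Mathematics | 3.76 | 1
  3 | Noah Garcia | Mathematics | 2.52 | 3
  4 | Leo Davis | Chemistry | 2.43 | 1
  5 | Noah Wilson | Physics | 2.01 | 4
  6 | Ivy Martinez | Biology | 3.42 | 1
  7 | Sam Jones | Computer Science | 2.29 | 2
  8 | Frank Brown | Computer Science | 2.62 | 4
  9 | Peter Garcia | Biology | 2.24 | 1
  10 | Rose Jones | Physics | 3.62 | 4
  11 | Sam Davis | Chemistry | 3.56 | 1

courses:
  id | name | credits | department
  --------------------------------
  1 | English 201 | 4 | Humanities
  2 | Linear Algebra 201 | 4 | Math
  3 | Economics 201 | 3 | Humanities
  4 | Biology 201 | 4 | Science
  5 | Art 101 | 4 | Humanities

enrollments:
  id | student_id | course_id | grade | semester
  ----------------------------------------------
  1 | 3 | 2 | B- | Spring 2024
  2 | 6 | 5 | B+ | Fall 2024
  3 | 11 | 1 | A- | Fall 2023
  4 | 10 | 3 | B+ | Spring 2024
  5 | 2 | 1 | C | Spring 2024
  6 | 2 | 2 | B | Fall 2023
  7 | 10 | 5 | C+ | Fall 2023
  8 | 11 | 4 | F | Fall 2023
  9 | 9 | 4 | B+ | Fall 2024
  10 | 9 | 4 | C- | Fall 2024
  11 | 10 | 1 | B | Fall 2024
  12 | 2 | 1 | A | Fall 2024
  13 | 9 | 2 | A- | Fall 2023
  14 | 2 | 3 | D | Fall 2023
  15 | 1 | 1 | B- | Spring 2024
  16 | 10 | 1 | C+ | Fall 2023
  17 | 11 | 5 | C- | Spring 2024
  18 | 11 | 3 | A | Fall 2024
SELECT COUNT(*) FROM students WHERE gpa > 2.83

Execution result:
4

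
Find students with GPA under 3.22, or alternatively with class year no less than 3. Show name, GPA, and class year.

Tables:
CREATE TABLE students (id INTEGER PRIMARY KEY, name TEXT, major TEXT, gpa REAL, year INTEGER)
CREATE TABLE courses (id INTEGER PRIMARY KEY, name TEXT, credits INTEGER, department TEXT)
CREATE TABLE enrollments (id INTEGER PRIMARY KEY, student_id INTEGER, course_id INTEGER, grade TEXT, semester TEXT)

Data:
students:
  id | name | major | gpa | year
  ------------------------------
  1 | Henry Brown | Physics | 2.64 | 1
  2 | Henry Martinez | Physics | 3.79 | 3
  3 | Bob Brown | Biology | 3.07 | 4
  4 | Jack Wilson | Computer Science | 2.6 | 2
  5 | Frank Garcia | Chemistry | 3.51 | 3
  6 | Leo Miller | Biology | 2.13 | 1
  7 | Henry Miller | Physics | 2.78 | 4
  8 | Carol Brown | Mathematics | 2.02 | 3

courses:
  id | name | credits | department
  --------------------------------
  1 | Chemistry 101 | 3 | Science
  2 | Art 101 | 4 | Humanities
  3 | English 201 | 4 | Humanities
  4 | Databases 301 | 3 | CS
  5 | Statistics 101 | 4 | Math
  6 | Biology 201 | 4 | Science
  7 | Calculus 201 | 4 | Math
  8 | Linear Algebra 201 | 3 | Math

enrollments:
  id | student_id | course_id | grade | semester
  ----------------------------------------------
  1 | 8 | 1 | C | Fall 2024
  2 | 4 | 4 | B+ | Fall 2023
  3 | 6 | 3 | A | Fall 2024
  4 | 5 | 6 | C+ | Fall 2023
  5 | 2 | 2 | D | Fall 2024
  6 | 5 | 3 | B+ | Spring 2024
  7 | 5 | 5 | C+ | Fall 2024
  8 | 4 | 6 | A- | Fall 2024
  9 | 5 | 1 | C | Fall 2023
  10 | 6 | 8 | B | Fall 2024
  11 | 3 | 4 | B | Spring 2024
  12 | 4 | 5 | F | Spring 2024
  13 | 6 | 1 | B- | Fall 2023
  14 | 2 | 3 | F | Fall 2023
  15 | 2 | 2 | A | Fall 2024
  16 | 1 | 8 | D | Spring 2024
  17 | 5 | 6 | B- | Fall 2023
SELECT name, gpa, year FROM students WHERE gpa < 3.22 OR year >= 3

Execution result:
name | gpa | year
Henry Brown | 2.64 | 1
Henry Martinez | 3.79 | 3
Bob Brown | 3.07 | 4
Jack Wilson | 2.60 | 2
Frank Garcia | 3.51 | 3
Leo Miller | 2.13 | 1
Henry Miller | 2.78 | 4
Carol Brown | 2.02 | 3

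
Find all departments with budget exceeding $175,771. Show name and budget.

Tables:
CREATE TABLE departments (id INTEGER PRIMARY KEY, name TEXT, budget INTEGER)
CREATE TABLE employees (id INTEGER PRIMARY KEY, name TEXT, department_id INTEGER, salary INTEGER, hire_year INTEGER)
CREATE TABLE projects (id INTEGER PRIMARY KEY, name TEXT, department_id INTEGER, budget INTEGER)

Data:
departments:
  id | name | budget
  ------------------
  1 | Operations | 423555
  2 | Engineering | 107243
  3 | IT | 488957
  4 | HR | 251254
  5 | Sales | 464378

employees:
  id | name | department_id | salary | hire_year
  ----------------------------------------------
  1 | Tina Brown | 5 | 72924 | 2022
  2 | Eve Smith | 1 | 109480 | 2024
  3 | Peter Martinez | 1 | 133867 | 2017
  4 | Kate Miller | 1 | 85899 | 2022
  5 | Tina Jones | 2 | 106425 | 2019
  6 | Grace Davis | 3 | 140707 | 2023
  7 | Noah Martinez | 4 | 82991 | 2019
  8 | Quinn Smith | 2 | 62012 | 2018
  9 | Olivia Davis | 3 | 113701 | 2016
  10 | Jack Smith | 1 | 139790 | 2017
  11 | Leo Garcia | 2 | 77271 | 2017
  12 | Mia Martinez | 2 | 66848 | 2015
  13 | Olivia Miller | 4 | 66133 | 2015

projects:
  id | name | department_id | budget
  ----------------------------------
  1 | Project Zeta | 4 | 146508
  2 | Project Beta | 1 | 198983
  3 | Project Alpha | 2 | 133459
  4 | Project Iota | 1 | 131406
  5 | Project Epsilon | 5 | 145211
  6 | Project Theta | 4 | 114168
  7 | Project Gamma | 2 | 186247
SELECT name, budget FROM departments WHERE budget > 175771

Execution result:
name | budget
Operations | 423555
IT | 488957
HR | 251254
Sales | 464378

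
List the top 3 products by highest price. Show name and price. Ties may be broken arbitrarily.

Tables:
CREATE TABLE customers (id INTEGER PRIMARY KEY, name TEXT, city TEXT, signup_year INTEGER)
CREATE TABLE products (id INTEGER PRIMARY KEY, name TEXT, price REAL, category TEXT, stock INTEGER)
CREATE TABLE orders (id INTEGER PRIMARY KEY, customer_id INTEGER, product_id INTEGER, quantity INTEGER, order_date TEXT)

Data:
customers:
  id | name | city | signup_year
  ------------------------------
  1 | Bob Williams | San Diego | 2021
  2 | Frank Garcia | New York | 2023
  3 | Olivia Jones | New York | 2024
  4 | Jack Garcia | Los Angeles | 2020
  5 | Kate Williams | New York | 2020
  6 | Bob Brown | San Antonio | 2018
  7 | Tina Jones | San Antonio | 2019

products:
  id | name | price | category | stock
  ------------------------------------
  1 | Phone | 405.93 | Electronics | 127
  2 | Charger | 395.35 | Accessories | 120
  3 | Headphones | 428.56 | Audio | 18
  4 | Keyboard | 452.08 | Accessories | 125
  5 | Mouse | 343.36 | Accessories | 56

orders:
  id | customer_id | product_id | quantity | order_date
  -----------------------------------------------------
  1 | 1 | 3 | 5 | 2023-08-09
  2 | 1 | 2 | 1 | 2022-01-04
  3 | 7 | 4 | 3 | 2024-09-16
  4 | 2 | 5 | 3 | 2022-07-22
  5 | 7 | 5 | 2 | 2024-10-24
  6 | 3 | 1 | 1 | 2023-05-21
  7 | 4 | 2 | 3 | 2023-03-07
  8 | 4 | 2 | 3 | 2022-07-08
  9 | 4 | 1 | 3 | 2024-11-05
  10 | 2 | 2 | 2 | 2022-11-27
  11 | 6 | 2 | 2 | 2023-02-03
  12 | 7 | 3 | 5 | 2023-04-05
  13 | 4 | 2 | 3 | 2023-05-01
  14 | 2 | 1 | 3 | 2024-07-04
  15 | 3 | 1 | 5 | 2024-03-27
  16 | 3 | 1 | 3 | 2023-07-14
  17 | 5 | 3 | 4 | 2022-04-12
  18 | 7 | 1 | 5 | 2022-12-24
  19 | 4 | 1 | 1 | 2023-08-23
SELECT name, price FROM products ORDER BY price DESC LIMIT 3

Execution result:
name | price
Keyboard | 452.08
Headphones | 428.56
Phone | 405.93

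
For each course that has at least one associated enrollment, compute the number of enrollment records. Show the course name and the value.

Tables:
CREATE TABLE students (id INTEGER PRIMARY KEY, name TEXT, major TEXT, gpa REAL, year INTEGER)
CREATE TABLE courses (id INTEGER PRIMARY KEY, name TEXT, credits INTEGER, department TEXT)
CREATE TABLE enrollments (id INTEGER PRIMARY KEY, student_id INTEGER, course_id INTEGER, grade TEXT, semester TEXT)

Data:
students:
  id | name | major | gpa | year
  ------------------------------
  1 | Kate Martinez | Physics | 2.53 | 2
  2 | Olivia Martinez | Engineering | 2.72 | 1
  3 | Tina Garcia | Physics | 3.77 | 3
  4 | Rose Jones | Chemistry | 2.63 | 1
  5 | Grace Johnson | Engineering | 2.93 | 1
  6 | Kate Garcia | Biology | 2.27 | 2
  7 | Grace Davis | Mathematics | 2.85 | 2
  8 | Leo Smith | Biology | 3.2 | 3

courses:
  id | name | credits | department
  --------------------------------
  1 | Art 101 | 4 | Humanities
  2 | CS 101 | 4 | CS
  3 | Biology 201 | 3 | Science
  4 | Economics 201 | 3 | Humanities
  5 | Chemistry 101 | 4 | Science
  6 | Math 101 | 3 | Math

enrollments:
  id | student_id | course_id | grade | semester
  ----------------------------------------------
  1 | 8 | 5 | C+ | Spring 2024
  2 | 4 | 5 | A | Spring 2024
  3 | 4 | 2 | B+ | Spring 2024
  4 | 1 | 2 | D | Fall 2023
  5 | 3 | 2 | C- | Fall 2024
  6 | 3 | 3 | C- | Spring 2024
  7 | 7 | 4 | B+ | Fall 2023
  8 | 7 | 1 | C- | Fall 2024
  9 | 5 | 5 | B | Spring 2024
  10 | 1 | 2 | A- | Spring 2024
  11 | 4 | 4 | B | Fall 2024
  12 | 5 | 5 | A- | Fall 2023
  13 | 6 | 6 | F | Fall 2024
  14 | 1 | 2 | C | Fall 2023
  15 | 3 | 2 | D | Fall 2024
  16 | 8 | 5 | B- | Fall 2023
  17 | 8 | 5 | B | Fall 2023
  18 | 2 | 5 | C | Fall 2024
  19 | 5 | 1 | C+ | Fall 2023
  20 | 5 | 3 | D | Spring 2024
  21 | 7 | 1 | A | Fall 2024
SELECT p.name, COUNT(*) AS n FROM enrollments c JOIN courses p ON c.course_id = p.id GROUP BY p.id, p.name

Execution result:
name | n
Art 101 | 3
CS 101 | 6
Biology 201 | 2
Economics 201 | 2
Chemistry 101 | 7
Math 101 | 1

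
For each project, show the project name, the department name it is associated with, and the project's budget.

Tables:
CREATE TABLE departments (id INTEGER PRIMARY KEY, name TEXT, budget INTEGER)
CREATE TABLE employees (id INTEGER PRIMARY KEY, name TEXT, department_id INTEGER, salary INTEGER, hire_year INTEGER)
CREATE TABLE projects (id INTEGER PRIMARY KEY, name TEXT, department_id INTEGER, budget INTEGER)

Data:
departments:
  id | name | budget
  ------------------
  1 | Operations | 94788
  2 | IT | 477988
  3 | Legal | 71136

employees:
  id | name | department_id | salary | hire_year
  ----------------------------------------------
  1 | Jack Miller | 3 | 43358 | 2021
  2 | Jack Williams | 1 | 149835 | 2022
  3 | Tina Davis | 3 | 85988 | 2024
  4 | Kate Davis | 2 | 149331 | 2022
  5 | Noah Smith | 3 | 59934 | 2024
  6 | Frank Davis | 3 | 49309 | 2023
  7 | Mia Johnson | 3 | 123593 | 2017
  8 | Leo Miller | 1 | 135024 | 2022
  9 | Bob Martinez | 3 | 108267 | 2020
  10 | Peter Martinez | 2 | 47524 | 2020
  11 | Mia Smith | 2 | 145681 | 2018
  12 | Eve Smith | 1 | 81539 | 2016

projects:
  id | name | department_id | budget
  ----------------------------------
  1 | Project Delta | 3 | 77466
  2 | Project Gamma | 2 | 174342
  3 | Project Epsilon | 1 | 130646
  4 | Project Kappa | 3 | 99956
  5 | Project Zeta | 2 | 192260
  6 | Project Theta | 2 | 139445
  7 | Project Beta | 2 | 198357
SELECT c.name, p.name AS department, c.budget FROM projects c JOIN departments p ON c.department_id = p.id

Execution result:
name | department | budget
Project Delta | Legal | 77466
Project Gamma | IT | 174342
Project Epsilon | Operations | 130646
Project Kappa | Legal | 99956
Project Zeta | IT | 192260
Project Theta | IT | 139445
Project Beta | IT | 198357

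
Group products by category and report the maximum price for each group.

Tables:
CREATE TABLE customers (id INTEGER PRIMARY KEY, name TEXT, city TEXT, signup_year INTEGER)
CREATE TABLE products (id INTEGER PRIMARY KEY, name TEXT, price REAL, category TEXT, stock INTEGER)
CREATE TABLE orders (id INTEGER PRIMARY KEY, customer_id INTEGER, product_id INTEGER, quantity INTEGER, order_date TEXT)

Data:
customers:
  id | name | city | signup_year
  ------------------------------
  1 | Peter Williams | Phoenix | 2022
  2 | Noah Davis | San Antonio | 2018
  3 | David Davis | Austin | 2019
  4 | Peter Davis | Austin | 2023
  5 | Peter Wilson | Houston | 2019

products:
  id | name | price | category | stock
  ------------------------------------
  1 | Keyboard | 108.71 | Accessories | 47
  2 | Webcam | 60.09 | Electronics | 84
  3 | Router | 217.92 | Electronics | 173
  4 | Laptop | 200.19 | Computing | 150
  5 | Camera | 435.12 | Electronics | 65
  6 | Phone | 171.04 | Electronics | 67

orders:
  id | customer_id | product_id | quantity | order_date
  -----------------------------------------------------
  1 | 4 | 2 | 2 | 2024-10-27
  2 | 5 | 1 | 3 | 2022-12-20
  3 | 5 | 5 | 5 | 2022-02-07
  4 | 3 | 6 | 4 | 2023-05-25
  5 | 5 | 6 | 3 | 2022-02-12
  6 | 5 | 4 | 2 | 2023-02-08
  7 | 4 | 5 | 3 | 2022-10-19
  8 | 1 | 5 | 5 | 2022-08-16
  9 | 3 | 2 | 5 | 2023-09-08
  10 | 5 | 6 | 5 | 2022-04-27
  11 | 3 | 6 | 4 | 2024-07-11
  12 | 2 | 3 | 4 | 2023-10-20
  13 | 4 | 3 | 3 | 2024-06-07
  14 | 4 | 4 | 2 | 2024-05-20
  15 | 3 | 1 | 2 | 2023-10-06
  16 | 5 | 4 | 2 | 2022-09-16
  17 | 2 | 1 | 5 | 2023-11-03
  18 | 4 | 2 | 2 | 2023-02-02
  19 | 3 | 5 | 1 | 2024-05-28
SELECT category, MAX(price) AS max_price FROM products GROUP BY category

Execution result:
category | max_price
Accessories | 108.71
Computing | 200.19
Electronics | 435.12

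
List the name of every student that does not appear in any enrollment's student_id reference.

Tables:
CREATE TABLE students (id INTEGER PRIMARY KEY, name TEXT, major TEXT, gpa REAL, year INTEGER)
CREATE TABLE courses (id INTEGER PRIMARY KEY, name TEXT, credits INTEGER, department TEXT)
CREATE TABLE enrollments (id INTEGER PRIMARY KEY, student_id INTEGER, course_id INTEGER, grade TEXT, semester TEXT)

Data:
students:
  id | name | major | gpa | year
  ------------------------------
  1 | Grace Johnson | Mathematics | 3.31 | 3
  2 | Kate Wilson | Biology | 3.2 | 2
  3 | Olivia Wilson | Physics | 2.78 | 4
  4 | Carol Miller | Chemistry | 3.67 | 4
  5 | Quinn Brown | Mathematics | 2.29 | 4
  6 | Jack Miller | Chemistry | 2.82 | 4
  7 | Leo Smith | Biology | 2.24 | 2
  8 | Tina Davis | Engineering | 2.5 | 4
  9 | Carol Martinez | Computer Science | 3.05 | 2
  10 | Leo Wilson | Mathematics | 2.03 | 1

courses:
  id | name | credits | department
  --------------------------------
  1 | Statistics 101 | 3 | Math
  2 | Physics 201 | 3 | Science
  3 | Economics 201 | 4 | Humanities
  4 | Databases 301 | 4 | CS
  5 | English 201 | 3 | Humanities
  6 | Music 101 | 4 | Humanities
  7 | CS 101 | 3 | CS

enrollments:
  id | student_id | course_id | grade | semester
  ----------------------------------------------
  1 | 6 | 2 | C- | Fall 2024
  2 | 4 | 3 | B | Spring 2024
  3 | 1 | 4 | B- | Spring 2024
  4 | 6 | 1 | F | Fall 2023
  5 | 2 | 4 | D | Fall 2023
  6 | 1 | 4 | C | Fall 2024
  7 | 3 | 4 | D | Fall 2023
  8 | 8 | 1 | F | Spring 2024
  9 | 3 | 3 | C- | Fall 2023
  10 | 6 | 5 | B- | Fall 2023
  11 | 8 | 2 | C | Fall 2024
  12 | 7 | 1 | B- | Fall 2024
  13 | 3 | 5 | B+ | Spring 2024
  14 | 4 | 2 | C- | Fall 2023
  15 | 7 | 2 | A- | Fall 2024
SELECT p.name FROM students p LEFT JOIN enrollments c ON c.student_id = p.id WHERE c.id IS NULL

Execution result:
name
Quinn Brown
Carol Martinez
Leo Wilson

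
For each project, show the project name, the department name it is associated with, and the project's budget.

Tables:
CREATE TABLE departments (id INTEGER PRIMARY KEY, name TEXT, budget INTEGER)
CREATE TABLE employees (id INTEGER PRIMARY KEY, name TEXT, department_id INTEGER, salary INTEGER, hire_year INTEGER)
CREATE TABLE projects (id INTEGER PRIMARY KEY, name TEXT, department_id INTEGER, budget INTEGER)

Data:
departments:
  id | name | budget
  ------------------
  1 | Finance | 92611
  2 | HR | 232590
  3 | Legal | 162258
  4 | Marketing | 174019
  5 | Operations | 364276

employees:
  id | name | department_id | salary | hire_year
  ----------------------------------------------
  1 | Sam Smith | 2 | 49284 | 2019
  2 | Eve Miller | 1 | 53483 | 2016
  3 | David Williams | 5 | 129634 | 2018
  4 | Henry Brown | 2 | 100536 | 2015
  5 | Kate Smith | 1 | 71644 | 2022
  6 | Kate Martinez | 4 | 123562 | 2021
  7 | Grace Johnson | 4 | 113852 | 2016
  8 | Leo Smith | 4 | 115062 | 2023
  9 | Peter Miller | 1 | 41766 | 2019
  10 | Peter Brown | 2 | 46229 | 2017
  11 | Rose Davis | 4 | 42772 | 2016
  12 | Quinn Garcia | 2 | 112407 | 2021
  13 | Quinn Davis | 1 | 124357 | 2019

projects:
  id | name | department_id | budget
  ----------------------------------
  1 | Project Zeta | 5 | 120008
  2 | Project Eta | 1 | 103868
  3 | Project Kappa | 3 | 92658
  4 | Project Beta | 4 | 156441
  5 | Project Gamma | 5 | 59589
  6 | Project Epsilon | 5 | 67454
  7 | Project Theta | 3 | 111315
SELECT c.name, p.name AS department, c.budget FROM projects c JOIN departments p ON c.department_id = p.id

Execution result:
name | department | budget
Project Zeta | Operations | 120008
Project Eta | Finance | 103868
Project Kappa | Legal | 92658
Project Beta | Marketing | 156441
Project Gamma | Operations | 59589
Project Epsilon | Operations | 67454
Project Theta | Legal | 111315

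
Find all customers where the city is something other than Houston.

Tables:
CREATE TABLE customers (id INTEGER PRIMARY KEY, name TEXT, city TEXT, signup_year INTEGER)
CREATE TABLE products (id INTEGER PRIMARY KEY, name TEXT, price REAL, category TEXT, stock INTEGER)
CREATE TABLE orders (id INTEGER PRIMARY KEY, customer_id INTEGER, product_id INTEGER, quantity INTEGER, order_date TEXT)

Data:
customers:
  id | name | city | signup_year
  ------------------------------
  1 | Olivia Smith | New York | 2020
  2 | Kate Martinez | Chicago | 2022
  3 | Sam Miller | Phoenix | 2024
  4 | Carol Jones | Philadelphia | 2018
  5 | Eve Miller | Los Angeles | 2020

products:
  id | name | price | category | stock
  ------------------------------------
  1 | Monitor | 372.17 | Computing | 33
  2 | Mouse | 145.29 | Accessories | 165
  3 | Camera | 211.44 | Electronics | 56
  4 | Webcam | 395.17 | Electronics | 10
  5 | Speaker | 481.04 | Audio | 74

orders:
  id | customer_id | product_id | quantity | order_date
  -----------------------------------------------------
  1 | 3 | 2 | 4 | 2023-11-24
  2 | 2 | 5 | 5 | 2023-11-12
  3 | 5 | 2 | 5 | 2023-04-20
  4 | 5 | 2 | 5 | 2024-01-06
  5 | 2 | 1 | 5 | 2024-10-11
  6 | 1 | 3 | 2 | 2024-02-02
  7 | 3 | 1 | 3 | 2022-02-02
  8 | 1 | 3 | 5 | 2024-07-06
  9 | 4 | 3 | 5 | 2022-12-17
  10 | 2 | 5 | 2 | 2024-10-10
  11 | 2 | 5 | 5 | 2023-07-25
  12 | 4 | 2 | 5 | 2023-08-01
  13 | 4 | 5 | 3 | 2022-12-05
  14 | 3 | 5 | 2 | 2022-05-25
SELECT name, city FROM customers WHERE city <> 'Houston'

Execution result:
name | city
Olivia Smith | New York
Kate Martinez | Chicago
Sam Miller | Phoenix
Carol Jones | Philadelphia
Eve Miller | Los Angeles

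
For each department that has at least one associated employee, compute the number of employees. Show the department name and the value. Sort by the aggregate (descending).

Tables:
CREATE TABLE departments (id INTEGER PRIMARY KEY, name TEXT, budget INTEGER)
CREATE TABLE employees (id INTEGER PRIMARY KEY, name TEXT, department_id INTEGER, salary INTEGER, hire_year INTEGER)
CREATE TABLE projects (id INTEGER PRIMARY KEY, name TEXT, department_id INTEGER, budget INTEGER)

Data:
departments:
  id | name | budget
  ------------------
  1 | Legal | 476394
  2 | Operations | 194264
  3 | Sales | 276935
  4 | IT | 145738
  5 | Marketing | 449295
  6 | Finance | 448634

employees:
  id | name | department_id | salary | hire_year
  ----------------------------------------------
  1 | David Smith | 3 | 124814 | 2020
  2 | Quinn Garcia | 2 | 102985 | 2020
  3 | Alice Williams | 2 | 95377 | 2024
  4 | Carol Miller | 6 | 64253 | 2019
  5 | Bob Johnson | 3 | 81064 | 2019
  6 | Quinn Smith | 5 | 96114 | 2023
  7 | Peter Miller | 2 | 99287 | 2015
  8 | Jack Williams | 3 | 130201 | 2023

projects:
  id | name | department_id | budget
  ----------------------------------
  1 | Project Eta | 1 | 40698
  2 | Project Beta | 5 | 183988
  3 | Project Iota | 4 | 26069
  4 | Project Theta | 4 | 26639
SELECT p.name, COUNT(*) AS n FROM employees c JOIN departments p ON c.department_id = p.id GROUP BY p.id, p.name ORDER BY n DESC

Execution result:
name | n
Operations | 3
Sales | 3
Marketing | 1
Finance | 1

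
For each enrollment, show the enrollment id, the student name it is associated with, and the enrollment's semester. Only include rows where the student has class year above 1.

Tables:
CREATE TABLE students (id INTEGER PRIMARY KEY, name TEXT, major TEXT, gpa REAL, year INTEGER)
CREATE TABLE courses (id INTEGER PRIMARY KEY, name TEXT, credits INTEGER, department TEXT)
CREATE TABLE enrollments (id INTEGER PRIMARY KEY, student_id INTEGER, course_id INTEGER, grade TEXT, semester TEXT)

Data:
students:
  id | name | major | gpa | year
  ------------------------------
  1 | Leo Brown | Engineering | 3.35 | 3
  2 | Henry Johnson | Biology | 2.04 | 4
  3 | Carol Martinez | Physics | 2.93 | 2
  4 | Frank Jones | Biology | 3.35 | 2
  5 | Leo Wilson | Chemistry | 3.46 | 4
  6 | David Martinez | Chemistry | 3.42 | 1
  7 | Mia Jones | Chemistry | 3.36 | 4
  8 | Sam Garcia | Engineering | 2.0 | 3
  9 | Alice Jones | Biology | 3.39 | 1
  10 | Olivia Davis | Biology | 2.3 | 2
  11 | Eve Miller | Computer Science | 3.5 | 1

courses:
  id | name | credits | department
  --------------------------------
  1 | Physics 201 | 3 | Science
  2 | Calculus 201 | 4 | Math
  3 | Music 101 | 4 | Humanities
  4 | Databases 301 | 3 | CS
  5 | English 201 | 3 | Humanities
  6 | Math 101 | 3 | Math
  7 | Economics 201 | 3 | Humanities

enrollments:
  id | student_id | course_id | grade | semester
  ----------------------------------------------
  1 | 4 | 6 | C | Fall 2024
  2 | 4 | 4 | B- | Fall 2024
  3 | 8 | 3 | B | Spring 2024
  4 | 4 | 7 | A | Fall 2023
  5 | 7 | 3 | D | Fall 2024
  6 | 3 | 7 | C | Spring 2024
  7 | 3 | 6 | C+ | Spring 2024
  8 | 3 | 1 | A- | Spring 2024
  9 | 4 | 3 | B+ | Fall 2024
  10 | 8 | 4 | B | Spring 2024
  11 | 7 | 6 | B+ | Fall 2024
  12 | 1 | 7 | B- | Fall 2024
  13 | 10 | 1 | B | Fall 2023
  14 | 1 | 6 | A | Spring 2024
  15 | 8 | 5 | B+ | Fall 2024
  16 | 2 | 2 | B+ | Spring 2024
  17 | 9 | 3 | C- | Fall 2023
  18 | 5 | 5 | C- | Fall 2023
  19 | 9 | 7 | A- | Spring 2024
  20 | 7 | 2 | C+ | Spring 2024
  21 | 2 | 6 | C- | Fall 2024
SELECT c.id, p.name AS student, c.semester FROM enrollments c JOIN students p ON c.student_id = p.id WHERE p.year > 1

Execution result:
id | student | semester
1 | Frank Jones | Fall 2024
2 | Frank Jones | Fall 2024
3 | Sam Garcia | Spring 2024
4 | Frank Jones | Fall 2023
5 | Mia Jones | Fall 2024
6 | Carol Martinez | Spring 2024
7 | Carol Martinez | Spring 2024
8 | Carol Martinez | Spring 2024
9 | Frank Jones | Fall 2024
10 | Sam Garcia | Spring 2024
11 | Mia Jones | Fall 2024
12 | Leo Brown | Fall 2024
13 | Olivia Davis | Fall 2023
14 | Leo Brown | Spring 2024
15 | Sam Garcia | Fall 2024
16 | Henry Johnson | Spring 2024
18 | Leo Wilson | Fall 2023
20 | Mia Jones | Spring 2024
21 | Henry Johnson | Fall 2024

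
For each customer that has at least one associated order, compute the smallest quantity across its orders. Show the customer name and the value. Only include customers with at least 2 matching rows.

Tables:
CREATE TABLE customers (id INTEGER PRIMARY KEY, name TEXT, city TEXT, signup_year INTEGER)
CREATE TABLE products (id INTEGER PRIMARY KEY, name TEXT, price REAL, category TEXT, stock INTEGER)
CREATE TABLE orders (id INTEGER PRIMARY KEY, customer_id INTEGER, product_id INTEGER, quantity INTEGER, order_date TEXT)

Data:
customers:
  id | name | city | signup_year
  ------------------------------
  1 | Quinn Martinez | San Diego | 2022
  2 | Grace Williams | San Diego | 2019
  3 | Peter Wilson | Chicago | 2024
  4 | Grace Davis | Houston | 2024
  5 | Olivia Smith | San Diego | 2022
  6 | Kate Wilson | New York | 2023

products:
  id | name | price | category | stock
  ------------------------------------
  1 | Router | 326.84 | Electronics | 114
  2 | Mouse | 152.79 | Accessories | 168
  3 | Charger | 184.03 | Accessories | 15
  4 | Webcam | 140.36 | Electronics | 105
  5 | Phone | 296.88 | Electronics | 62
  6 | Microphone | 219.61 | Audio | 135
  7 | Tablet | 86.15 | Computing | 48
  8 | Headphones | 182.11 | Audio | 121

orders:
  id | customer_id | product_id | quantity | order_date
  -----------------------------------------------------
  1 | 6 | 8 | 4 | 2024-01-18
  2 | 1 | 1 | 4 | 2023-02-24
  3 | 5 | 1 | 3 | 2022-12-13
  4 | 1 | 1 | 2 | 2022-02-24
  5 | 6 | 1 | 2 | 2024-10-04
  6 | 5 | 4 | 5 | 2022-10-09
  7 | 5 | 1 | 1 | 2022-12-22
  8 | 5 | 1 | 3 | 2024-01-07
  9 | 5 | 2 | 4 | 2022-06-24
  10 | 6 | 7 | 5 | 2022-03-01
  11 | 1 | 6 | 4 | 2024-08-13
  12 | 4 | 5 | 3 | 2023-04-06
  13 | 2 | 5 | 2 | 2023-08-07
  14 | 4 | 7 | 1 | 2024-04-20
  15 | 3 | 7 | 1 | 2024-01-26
SELECT p.name, MIN(c.quantity) AS min_quantity FROM orders c JOIN customers p ON c.customer_id = p.id GROUP BY p.id, p.name HAVING COUNT(*) >= 2

Execution result:
name | min_quantity
Quinn Martinez | 2
Grace Davis | 1
Olivia Smith | 1
Kate Wilson | 2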